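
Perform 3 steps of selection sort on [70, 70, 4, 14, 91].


Initial: [70, 70, 4, 14, 91]
Step 1: min=4 at 2
  Swap: [4, 70, 70, 14, 91]
Step 2: min=14 at 3
  Swap: [4, 14, 70, 70, 91]
Step 3: min=70 at 2
  Swap: [4, 14, 70, 70, 91]

After 3 steps: [4, 14, 70, 70, 91]


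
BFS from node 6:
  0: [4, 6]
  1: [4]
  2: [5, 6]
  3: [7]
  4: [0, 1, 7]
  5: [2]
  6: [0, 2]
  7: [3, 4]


Visit 6, enqueue [0, 2]
Visit 0, enqueue [4]
Visit 2, enqueue [5]
Visit 4, enqueue [1, 7]
Visit 5, enqueue []
Visit 1, enqueue []
Visit 7, enqueue [3]
Visit 3, enqueue []

BFS order: [6, 0, 2, 4, 5, 1, 7, 3]


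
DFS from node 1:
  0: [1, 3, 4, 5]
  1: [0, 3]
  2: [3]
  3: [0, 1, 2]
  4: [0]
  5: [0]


Visit 1, push [3, 0]
Visit 0, push [5, 4, 3]
Visit 3, push [2]
Visit 2, push []
Visit 4, push []
Visit 5, push []

DFS order: [1, 0, 3, 2, 4, 5]


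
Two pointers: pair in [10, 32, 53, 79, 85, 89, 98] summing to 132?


lo=0(10)+hi=6(98)=108
lo=1(32)+hi=6(98)=130
lo=2(53)+hi=6(98)=151
lo=2(53)+hi=5(89)=142
lo=2(53)+hi=4(85)=138
lo=2(53)+hi=3(79)=132

Yes: 53+79=132


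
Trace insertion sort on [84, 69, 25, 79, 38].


Initial: [84, 69, 25, 79, 38]
Insert 69: [69, 84, 25, 79, 38]
Insert 25: [25, 69, 84, 79, 38]
Insert 79: [25, 69, 79, 84, 38]
Insert 38: [25, 38, 69, 79, 84]

Sorted: [25, 38, 69, 79, 84]


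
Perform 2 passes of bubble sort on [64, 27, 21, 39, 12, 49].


Initial: [64, 27, 21, 39, 12, 49]
Pass 1: [27, 21, 39, 12, 49, 64] (5 swaps)
Pass 2: [21, 27, 12, 39, 49, 64] (2 swaps)

After 2 passes: [21, 27, 12, 39, 49, 64]


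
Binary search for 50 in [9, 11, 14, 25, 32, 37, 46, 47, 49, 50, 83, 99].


Step 1: lo=0, hi=11, mid=5, val=37
Step 2: lo=6, hi=11, mid=8, val=49
Step 3: lo=9, hi=11, mid=10, val=83
Step 4: lo=9, hi=9, mid=9, val=50

Found at index 9


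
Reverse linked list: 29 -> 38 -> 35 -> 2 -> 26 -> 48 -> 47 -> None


Step 1: curr=29, set curr.next=prev(None) | reversed so far: 29
Step 2: curr=38, set curr.next=prev(29) | reversed so far: 38 -> 29
Step 3: curr=35, set curr.next=prev(38) | reversed so far: 35 -> 38 -> 29
Step 4: curr=2, set curr.next=prev(35) | reversed so far: 2 -> 35 -> 38 -> 29
Step 5: curr=26, set curr.next=prev(2) | reversed so far: 26 -> 2 -> 35 -> 38 -> 29
Step 6: curr=48, set curr.next=prev(26) | reversed so far: 48 -> 26 -> 2 -> 35 -> 38 -> 29
Step 7: curr=47, set curr.next=prev(48) | reversed so far: 47 -> 48 -> 26 -> 2 -> 35 -> 38 -> 29

47 -> 48 -> 26 -> 2 -> 35 -> 38 -> 29 -> None


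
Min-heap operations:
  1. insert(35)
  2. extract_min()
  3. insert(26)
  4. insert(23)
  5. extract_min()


insert(35) -> [35]
extract_min()->35, []
insert(26) -> [26]
insert(23) -> [23, 26]
extract_min()->23, [26]

Final heap: [26]


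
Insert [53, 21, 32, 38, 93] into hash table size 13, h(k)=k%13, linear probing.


Insert 53: h=1 -> slot 1
Insert 21: h=8 -> slot 8
Insert 32: h=6 -> slot 6
Insert 38: h=12 -> slot 12
Insert 93: h=2 -> slot 2

Table: [None, 53, 93, None, None, None, 32, None, 21, None, None, None, 38]


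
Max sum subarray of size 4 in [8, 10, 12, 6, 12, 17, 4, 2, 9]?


[0:4]: 36
[1:5]: 40
[2:6]: 47
[3:7]: 39
[4:8]: 35
[5:9]: 32

Max: 47 at [2:6]


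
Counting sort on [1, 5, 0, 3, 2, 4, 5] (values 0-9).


Input: [1, 5, 0, 3, 2, 4, 5]
Counts: [1, 1, 1, 1, 1, 2, 0, 0, 0, 0]

Sorted: [0, 1, 2, 3, 4, 5, 5]


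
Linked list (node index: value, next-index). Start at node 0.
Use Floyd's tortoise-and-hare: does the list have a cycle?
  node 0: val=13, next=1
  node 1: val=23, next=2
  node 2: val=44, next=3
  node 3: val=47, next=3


Floyd's tortoise (slow, +1) and hare (fast, +2):
  init: slow=0, fast=0
  step 1: slow=1, fast=2
  step 2: slow=2, fast=3
  step 3: slow=3, fast=3
  slow == fast at node 3: cycle detected

Cycle: yes


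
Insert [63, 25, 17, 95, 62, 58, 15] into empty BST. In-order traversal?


Insert 63: root
Insert 25: L from 63
Insert 17: L from 63 -> L from 25
Insert 95: R from 63
Insert 62: L from 63 -> R from 25
Insert 58: L from 63 -> R from 25 -> L from 62
Insert 15: L from 63 -> L from 25 -> L from 17

In-order: [15, 17, 25, 58, 62, 63, 95]


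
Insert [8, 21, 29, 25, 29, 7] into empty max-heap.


Insert 8: [8]
Insert 21: [21, 8]
Insert 29: [29, 8, 21]
Insert 25: [29, 25, 21, 8]
Insert 29: [29, 29, 21, 8, 25]
Insert 7: [29, 29, 21, 8, 25, 7]

Final heap: [29, 29, 21, 8, 25, 7]


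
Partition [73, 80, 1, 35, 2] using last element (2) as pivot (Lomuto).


Pivot: 2
  1 <= 2: swap -> [1, 80, 73, 35, 2]
Place pivot at 1: [1, 2, 73, 35, 80]

Partitioned: [1, 2, 73, 35, 80]


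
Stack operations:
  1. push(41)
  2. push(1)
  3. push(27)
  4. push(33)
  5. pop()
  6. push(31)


push(41) -> [41]
push(1) -> [41, 1]
push(27) -> [41, 1, 27]
push(33) -> [41, 1, 27, 33]
pop()->33, [41, 1, 27]
push(31) -> [41, 1, 27, 31]

Final stack: [41, 1, 27, 31]


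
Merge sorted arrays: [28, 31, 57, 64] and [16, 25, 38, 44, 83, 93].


Take 16 from B
Take 25 from B
Take 28 from A
Take 31 from A
Take 38 from B
Take 44 from B
Take 57 from A
Take 64 from A

Merged: [16, 25, 28, 31, 38, 44, 57, 64, 83, 93]


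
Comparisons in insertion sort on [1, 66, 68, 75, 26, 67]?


Algorithm: insertion sort
Input: [1, 66, 68, 75, 26, 67]
Sorted: [1, 26, 66, 67, 68, 75]

10


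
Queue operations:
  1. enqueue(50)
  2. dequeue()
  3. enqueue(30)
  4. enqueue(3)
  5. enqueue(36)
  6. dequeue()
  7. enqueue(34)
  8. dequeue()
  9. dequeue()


enqueue(50) -> [50]
dequeue()->50, []
enqueue(30) -> [30]
enqueue(3) -> [30, 3]
enqueue(36) -> [30, 3, 36]
dequeue()->30, [3, 36]
enqueue(34) -> [3, 36, 34]
dequeue()->3, [36, 34]
dequeue()->36, [34]

Final queue: [34]


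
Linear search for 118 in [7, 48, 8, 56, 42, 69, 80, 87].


i=0: 7!=118
i=1: 48!=118
i=2: 8!=118
i=3: 56!=118
i=4: 42!=118
i=5: 69!=118
i=6: 80!=118
i=7: 87!=118

Not found, 8 comps


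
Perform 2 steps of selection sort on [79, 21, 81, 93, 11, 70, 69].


Initial: [79, 21, 81, 93, 11, 70, 69]
Step 1: min=11 at 4
  Swap: [11, 21, 81, 93, 79, 70, 69]
Step 2: min=21 at 1
  Swap: [11, 21, 81, 93, 79, 70, 69]

After 2 steps: [11, 21, 81, 93, 79, 70, 69]


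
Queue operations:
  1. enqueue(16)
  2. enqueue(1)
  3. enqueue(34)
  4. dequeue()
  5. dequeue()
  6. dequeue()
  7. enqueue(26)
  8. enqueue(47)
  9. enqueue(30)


enqueue(16) -> [16]
enqueue(1) -> [16, 1]
enqueue(34) -> [16, 1, 34]
dequeue()->16, [1, 34]
dequeue()->1, [34]
dequeue()->34, []
enqueue(26) -> [26]
enqueue(47) -> [26, 47]
enqueue(30) -> [26, 47, 30]

Final queue: [26, 47, 30]


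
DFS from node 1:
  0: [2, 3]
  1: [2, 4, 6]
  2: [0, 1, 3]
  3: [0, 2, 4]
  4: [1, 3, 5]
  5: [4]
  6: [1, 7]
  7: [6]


Visit 1, push [6, 4, 2]
Visit 2, push [3, 0]
Visit 0, push [3]
Visit 3, push [4]
Visit 4, push [5]
Visit 5, push []
Visit 6, push [7]
Visit 7, push []

DFS order: [1, 2, 0, 3, 4, 5, 6, 7]


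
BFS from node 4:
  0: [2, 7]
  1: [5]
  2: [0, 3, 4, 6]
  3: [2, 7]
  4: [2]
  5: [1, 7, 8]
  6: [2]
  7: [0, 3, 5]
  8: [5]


Visit 4, enqueue [2]
Visit 2, enqueue [0, 3, 6]
Visit 0, enqueue [7]
Visit 3, enqueue []
Visit 6, enqueue []
Visit 7, enqueue [5]
Visit 5, enqueue [1, 8]
Visit 1, enqueue []
Visit 8, enqueue []

BFS order: [4, 2, 0, 3, 6, 7, 5, 1, 8]


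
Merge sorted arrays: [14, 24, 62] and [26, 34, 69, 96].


Take 14 from A
Take 24 from A
Take 26 from B
Take 34 from B
Take 62 from A

Merged: [14, 24, 26, 34, 62, 69, 96]


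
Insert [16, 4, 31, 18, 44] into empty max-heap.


Insert 16: [16]
Insert 4: [16, 4]
Insert 31: [31, 4, 16]
Insert 18: [31, 18, 16, 4]
Insert 44: [44, 31, 16, 4, 18]

Final heap: [44, 31, 16, 4, 18]


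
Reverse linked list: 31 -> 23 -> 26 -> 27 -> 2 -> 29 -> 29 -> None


Step 1: curr=31, set curr.next=prev(None) | reversed so far: 31
Step 2: curr=23, set curr.next=prev(31) | reversed so far: 23 -> 31
Step 3: curr=26, set curr.next=prev(23) | reversed so far: 26 -> 23 -> 31
Step 4: curr=27, set curr.next=prev(26) | reversed so far: 27 -> 26 -> 23 -> 31
Step 5: curr=2, set curr.next=prev(27) | reversed so far: 2 -> 27 -> 26 -> 23 -> 31
Step 6: curr=29, set curr.next=prev(2) | reversed so far: 29 -> 2 -> 27 -> 26 -> 23 -> 31
Step 7: curr=29, set curr.next=prev(29) | reversed so far: 29 -> 29 -> 2 -> 27 -> 26 -> 23 -> 31

29 -> 29 -> 2 -> 27 -> 26 -> 23 -> 31 -> None


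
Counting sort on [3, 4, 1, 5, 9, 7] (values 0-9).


Input: [3, 4, 1, 5, 9, 7]
Counts: [0, 1, 0, 1, 1, 1, 0, 1, 0, 1]

Sorted: [1, 3, 4, 5, 7, 9]


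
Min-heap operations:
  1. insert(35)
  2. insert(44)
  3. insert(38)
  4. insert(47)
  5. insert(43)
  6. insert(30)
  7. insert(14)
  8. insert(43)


insert(35) -> [35]
insert(44) -> [35, 44]
insert(38) -> [35, 44, 38]
insert(47) -> [35, 44, 38, 47]
insert(43) -> [35, 43, 38, 47, 44]
insert(30) -> [30, 43, 35, 47, 44, 38]
insert(14) -> [14, 43, 30, 47, 44, 38, 35]
insert(43) -> [14, 43, 30, 43, 44, 38, 35, 47]

Final heap: [14, 43, 30, 43, 44, 38, 35, 47]


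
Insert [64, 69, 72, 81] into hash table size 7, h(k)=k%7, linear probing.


Insert 64: h=1 -> slot 1
Insert 69: h=6 -> slot 6
Insert 72: h=2 -> slot 2
Insert 81: h=4 -> slot 4

Table: [None, 64, 72, None, 81, None, 69]


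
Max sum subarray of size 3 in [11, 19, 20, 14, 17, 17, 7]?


[0:3]: 50
[1:4]: 53
[2:5]: 51
[3:6]: 48
[4:7]: 41

Max: 53 at [1:4]


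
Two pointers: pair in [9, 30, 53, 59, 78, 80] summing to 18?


lo=0(9)+hi=5(80)=89
lo=0(9)+hi=4(78)=87
lo=0(9)+hi=3(59)=68
lo=0(9)+hi=2(53)=62
lo=0(9)+hi=1(30)=39

No pair found


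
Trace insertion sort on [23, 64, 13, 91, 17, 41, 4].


Initial: [23, 64, 13, 91, 17, 41, 4]
Insert 64: [23, 64, 13, 91, 17, 41, 4]
Insert 13: [13, 23, 64, 91, 17, 41, 4]
Insert 91: [13, 23, 64, 91, 17, 41, 4]
Insert 17: [13, 17, 23, 64, 91, 41, 4]
Insert 41: [13, 17, 23, 41, 64, 91, 4]
Insert 4: [4, 13, 17, 23, 41, 64, 91]

Sorted: [4, 13, 17, 23, 41, 64, 91]


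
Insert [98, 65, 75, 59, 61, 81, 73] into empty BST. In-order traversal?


Insert 98: root
Insert 65: L from 98
Insert 75: L from 98 -> R from 65
Insert 59: L from 98 -> L from 65
Insert 61: L from 98 -> L from 65 -> R from 59
Insert 81: L from 98 -> R from 65 -> R from 75
Insert 73: L from 98 -> R from 65 -> L from 75

In-order: [59, 61, 65, 73, 75, 81, 98]


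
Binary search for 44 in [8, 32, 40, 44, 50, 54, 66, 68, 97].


Step 1: lo=0, hi=8, mid=4, val=50
Step 2: lo=0, hi=3, mid=1, val=32
Step 3: lo=2, hi=3, mid=2, val=40
Step 4: lo=3, hi=3, mid=3, val=44

Found at index 3


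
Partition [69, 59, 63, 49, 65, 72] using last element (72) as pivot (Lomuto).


Pivot: 72
  69 <= 72: advance i (no swap)
  59 <= 72: advance i (no swap)
  63 <= 72: advance i (no swap)
  49 <= 72: advance i (no swap)
  65 <= 72: advance i (no swap)
Place pivot at 5: [69, 59, 63, 49, 65, 72]

Partitioned: [69, 59, 63, 49, 65, 72]


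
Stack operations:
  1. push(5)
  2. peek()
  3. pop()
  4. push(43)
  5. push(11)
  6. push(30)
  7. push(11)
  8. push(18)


push(5) -> [5]
peek()->5
pop()->5, []
push(43) -> [43]
push(11) -> [43, 11]
push(30) -> [43, 11, 30]
push(11) -> [43, 11, 30, 11]
push(18) -> [43, 11, 30, 11, 18]

Final stack: [43, 11, 30, 11, 18]


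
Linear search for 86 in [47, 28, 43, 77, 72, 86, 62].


i=0: 47!=86
i=1: 28!=86
i=2: 43!=86
i=3: 77!=86
i=4: 72!=86
i=5: 86==86 found!

Found at 5, 6 comps


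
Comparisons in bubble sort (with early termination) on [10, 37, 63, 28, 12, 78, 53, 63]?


Algorithm: bubble sort (with early termination)
Input: [10, 37, 63, 28, 12, 78, 53, 63]
Sorted: [10, 12, 28, 37, 53, 63, 63, 78]

22


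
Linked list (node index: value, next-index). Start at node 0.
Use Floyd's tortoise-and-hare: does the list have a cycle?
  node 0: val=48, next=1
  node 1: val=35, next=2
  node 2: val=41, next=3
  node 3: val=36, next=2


Floyd's tortoise (slow, +1) and hare (fast, +2):
  init: slow=0, fast=0
  step 1: slow=1, fast=2
  step 2: slow=2, fast=2
  slow == fast at node 2: cycle detected

Cycle: yes


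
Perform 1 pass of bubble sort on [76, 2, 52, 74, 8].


Initial: [76, 2, 52, 74, 8]
Pass 1: [2, 52, 74, 8, 76] (4 swaps)

After 1 pass: [2, 52, 74, 8, 76]


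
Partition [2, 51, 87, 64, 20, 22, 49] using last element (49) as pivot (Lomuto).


Pivot: 49
  2 <= 49: advance i (no swap)
  20 <= 49: swap -> [2, 20, 87, 64, 51, 22, 49]
  22 <= 49: swap -> [2, 20, 22, 64, 51, 87, 49]
Place pivot at 3: [2, 20, 22, 49, 51, 87, 64]

Partitioned: [2, 20, 22, 49, 51, 87, 64]


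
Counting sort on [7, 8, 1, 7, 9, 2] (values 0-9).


Input: [7, 8, 1, 7, 9, 2]
Counts: [0, 1, 1, 0, 0, 0, 0, 2, 1, 1]

Sorted: [1, 2, 7, 7, 8, 9]


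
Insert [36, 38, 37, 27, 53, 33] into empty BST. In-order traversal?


Insert 36: root
Insert 38: R from 36
Insert 37: R from 36 -> L from 38
Insert 27: L from 36
Insert 53: R from 36 -> R from 38
Insert 33: L from 36 -> R from 27

In-order: [27, 33, 36, 37, 38, 53]


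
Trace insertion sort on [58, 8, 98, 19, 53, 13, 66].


Initial: [58, 8, 98, 19, 53, 13, 66]
Insert 8: [8, 58, 98, 19, 53, 13, 66]
Insert 98: [8, 58, 98, 19, 53, 13, 66]
Insert 19: [8, 19, 58, 98, 53, 13, 66]
Insert 53: [8, 19, 53, 58, 98, 13, 66]
Insert 13: [8, 13, 19, 53, 58, 98, 66]
Insert 66: [8, 13, 19, 53, 58, 66, 98]

Sorted: [8, 13, 19, 53, 58, 66, 98]


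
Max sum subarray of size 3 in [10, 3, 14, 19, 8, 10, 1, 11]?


[0:3]: 27
[1:4]: 36
[2:5]: 41
[3:6]: 37
[4:7]: 19
[5:8]: 22

Max: 41 at [2:5]


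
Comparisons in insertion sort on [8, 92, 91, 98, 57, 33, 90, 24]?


Algorithm: insertion sort
Input: [8, 92, 91, 98, 57, 33, 90, 24]
Sorted: [8, 24, 33, 57, 90, 91, 92, 98]

24


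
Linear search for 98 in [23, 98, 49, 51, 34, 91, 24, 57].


i=0: 23!=98
i=1: 98==98 found!

Found at 1, 2 comps


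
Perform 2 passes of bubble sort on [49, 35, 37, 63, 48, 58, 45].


Initial: [49, 35, 37, 63, 48, 58, 45]
Pass 1: [35, 37, 49, 48, 58, 45, 63] (5 swaps)
Pass 2: [35, 37, 48, 49, 45, 58, 63] (2 swaps)

After 2 passes: [35, 37, 48, 49, 45, 58, 63]


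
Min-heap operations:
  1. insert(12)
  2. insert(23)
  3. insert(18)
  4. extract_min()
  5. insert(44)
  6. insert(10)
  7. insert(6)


insert(12) -> [12]
insert(23) -> [12, 23]
insert(18) -> [12, 23, 18]
extract_min()->12, [18, 23]
insert(44) -> [18, 23, 44]
insert(10) -> [10, 18, 44, 23]
insert(6) -> [6, 10, 44, 23, 18]

Final heap: [6, 10, 44, 23, 18]


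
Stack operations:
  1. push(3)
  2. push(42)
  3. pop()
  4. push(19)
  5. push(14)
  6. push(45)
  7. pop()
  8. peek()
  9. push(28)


push(3) -> [3]
push(42) -> [3, 42]
pop()->42, [3]
push(19) -> [3, 19]
push(14) -> [3, 19, 14]
push(45) -> [3, 19, 14, 45]
pop()->45, [3, 19, 14]
peek()->14
push(28) -> [3, 19, 14, 28]

Final stack: [3, 19, 14, 28]


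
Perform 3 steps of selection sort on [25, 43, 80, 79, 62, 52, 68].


Initial: [25, 43, 80, 79, 62, 52, 68]
Step 1: min=25 at 0
  Swap: [25, 43, 80, 79, 62, 52, 68]
Step 2: min=43 at 1
  Swap: [25, 43, 80, 79, 62, 52, 68]
Step 3: min=52 at 5
  Swap: [25, 43, 52, 79, 62, 80, 68]

After 3 steps: [25, 43, 52, 79, 62, 80, 68]


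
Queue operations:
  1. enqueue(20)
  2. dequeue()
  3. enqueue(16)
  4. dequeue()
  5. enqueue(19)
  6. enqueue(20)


enqueue(20) -> [20]
dequeue()->20, []
enqueue(16) -> [16]
dequeue()->16, []
enqueue(19) -> [19]
enqueue(20) -> [19, 20]

Final queue: [19, 20]


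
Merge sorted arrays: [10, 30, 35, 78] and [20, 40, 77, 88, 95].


Take 10 from A
Take 20 from B
Take 30 from A
Take 35 from A
Take 40 from B
Take 77 from B
Take 78 from A

Merged: [10, 20, 30, 35, 40, 77, 78, 88, 95]


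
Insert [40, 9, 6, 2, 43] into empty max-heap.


Insert 40: [40]
Insert 9: [40, 9]
Insert 6: [40, 9, 6]
Insert 2: [40, 9, 6, 2]
Insert 43: [43, 40, 6, 2, 9]

Final heap: [43, 40, 6, 2, 9]


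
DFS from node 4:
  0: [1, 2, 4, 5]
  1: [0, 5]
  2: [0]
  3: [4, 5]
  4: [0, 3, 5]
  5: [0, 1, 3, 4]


Visit 4, push [5, 3, 0]
Visit 0, push [5, 2, 1]
Visit 1, push [5]
Visit 5, push [3]
Visit 3, push []
Visit 2, push []

DFS order: [4, 0, 1, 5, 3, 2]


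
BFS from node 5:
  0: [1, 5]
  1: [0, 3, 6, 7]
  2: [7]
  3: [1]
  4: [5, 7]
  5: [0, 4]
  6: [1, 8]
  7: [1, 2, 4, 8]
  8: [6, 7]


Visit 5, enqueue [0, 4]
Visit 0, enqueue [1]
Visit 4, enqueue [7]
Visit 1, enqueue [3, 6]
Visit 7, enqueue [2, 8]
Visit 3, enqueue []
Visit 6, enqueue []
Visit 2, enqueue []
Visit 8, enqueue []

BFS order: [5, 0, 4, 1, 7, 3, 6, 2, 8]


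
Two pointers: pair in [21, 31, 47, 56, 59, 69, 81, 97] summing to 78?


lo=0(21)+hi=7(97)=118
lo=0(21)+hi=6(81)=102
lo=0(21)+hi=5(69)=90
lo=0(21)+hi=4(59)=80
lo=0(21)+hi=3(56)=77
lo=1(31)+hi=3(56)=87
lo=1(31)+hi=2(47)=78

Yes: 31+47=78


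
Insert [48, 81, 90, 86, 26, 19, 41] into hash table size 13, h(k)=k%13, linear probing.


Insert 48: h=9 -> slot 9
Insert 81: h=3 -> slot 3
Insert 90: h=12 -> slot 12
Insert 86: h=8 -> slot 8
Insert 26: h=0 -> slot 0
Insert 19: h=6 -> slot 6
Insert 41: h=2 -> slot 2

Table: [26, None, 41, 81, None, None, 19, None, 86, 48, None, None, 90]


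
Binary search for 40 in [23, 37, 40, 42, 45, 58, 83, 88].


Step 1: lo=0, hi=7, mid=3, val=42
Step 2: lo=0, hi=2, mid=1, val=37
Step 3: lo=2, hi=2, mid=2, val=40

Found at index 2


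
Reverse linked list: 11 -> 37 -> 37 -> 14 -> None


Step 1: curr=11, set curr.next=prev(None) | reversed so far: 11
Step 2: curr=37, set curr.next=prev(11) | reversed so far: 37 -> 11
Step 3: curr=37, set curr.next=prev(37) | reversed so far: 37 -> 37 -> 11
Step 4: curr=14, set curr.next=prev(37) | reversed so far: 14 -> 37 -> 37 -> 11

14 -> 37 -> 37 -> 11 -> None


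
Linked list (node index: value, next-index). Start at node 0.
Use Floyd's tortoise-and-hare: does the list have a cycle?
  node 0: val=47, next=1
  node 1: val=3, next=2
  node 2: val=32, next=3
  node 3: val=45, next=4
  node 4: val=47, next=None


Floyd's tortoise (slow, +1) and hare (fast, +2):
  init: slow=0, fast=0
  step 1: slow=1, fast=2
  step 2: slow=2, fast=4
  step 3: fast -> None, no cycle

Cycle: no


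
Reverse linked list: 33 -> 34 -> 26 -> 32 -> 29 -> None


Step 1: curr=33, set curr.next=prev(None) | reversed so far: 33
Step 2: curr=34, set curr.next=prev(33) | reversed so far: 34 -> 33
Step 3: curr=26, set curr.next=prev(34) | reversed so far: 26 -> 34 -> 33
Step 4: curr=32, set curr.next=prev(26) | reversed so far: 32 -> 26 -> 34 -> 33
Step 5: curr=29, set curr.next=prev(32) | reversed so far: 29 -> 32 -> 26 -> 34 -> 33

29 -> 32 -> 26 -> 34 -> 33 -> None


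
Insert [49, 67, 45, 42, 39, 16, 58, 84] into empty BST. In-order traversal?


Insert 49: root
Insert 67: R from 49
Insert 45: L from 49
Insert 42: L from 49 -> L from 45
Insert 39: L from 49 -> L from 45 -> L from 42
Insert 16: L from 49 -> L from 45 -> L from 42 -> L from 39
Insert 58: R from 49 -> L from 67
Insert 84: R from 49 -> R from 67

In-order: [16, 39, 42, 45, 49, 58, 67, 84]


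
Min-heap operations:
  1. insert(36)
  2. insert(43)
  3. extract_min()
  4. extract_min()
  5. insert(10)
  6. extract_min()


insert(36) -> [36]
insert(43) -> [36, 43]
extract_min()->36, [43]
extract_min()->43, []
insert(10) -> [10]
extract_min()->10, []

Final heap: []


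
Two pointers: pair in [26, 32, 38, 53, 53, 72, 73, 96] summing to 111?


lo=0(26)+hi=7(96)=122
lo=0(26)+hi=6(73)=99
lo=1(32)+hi=6(73)=105
lo=2(38)+hi=6(73)=111

Yes: 38+73=111


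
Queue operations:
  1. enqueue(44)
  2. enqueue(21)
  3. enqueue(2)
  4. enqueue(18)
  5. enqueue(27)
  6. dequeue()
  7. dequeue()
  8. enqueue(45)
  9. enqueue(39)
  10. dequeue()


enqueue(44) -> [44]
enqueue(21) -> [44, 21]
enqueue(2) -> [44, 21, 2]
enqueue(18) -> [44, 21, 2, 18]
enqueue(27) -> [44, 21, 2, 18, 27]
dequeue()->44, [21, 2, 18, 27]
dequeue()->21, [2, 18, 27]
enqueue(45) -> [2, 18, 27, 45]
enqueue(39) -> [2, 18, 27, 45, 39]
dequeue()->2, [18, 27, 45, 39]

Final queue: [18, 27, 45, 39]


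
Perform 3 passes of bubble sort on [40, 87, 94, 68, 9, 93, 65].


Initial: [40, 87, 94, 68, 9, 93, 65]
Pass 1: [40, 87, 68, 9, 93, 65, 94] (4 swaps)
Pass 2: [40, 68, 9, 87, 65, 93, 94] (3 swaps)
Pass 3: [40, 9, 68, 65, 87, 93, 94] (2 swaps)

After 3 passes: [40, 9, 68, 65, 87, 93, 94]


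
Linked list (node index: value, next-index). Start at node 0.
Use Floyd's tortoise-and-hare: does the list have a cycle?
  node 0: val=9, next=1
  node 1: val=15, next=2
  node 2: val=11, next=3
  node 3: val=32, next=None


Floyd's tortoise (slow, +1) and hare (fast, +2):
  init: slow=0, fast=0
  step 1: slow=1, fast=2
  step 2: fast 2->3->None, no cycle

Cycle: no


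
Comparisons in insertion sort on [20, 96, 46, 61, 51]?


Algorithm: insertion sort
Input: [20, 96, 46, 61, 51]
Sorted: [20, 46, 51, 61, 96]

8


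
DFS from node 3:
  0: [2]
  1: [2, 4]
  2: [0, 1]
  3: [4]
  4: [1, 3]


Visit 3, push [4]
Visit 4, push [1]
Visit 1, push [2]
Visit 2, push [0]
Visit 0, push []

DFS order: [3, 4, 1, 2, 0]


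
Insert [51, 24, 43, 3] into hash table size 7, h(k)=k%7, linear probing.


Insert 51: h=2 -> slot 2
Insert 24: h=3 -> slot 3
Insert 43: h=1 -> slot 1
Insert 3: h=3, 1 probes -> slot 4

Table: [None, 43, 51, 24, 3, None, None]


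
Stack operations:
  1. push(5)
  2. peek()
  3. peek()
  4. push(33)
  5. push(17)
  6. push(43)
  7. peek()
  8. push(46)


push(5) -> [5]
peek()->5
peek()->5
push(33) -> [5, 33]
push(17) -> [5, 33, 17]
push(43) -> [5, 33, 17, 43]
peek()->43
push(46) -> [5, 33, 17, 43, 46]

Final stack: [5, 33, 17, 43, 46]


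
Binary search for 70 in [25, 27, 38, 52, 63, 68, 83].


Step 1: lo=0, hi=6, mid=3, val=52
Step 2: lo=4, hi=6, mid=5, val=68
Step 3: lo=6, hi=6, mid=6, val=83

Not found


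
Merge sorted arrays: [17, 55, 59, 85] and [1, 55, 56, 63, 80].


Take 1 from B
Take 17 from A
Take 55 from A
Take 55 from B
Take 56 from B
Take 59 from A
Take 63 from B
Take 80 from B

Merged: [1, 17, 55, 55, 56, 59, 63, 80, 85]


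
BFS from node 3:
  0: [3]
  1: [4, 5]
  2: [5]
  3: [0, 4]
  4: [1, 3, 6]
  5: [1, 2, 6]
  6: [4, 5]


Visit 3, enqueue [0, 4]
Visit 0, enqueue []
Visit 4, enqueue [1, 6]
Visit 1, enqueue [5]
Visit 6, enqueue []
Visit 5, enqueue [2]
Visit 2, enqueue []

BFS order: [3, 0, 4, 1, 6, 5, 2]


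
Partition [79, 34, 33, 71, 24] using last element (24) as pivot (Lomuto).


Pivot: 24
Place pivot at 0: [24, 34, 33, 71, 79]

Partitioned: [24, 34, 33, 71, 79]


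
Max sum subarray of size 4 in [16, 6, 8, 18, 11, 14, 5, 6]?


[0:4]: 48
[1:5]: 43
[2:6]: 51
[3:7]: 48
[4:8]: 36

Max: 51 at [2:6]


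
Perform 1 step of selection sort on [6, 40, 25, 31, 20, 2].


Initial: [6, 40, 25, 31, 20, 2]
Step 1: min=2 at 5
  Swap: [2, 40, 25, 31, 20, 6]

After 1 step: [2, 40, 25, 31, 20, 6]


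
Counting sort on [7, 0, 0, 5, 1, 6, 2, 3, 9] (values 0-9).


Input: [7, 0, 0, 5, 1, 6, 2, 3, 9]
Counts: [2, 1, 1, 1, 0, 1, 1, 1, 0, 1]

Sorted: [0, 0, 1, 2, 3, 5, 6, 7, 9]


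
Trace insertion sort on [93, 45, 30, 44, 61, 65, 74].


Initial: [93, 45, 30, 44, 61, 65, 74]
Insert 45: [45, 93, 30, 44, 61, 65, 74]
Insert 30: [30, 45, 93, 44, 61, 65, 74]
Insert 44: [30, 44, 45, 93, 61, 65, 74]
Insert 61: [30, 44, 45, 61, 93, 65, 74]
Insert 65: [30, 44, 45, 61, 65, 93, 74]
Insert 74: [30, 44, 45, 61, 65, 74, 93]

Sorted: [30, 44, 45, 61, 65, 74, 93]


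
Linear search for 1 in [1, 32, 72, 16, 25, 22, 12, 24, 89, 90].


i=0: 1==1 found!

Found at 0, 1 comps


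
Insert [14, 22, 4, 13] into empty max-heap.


Insert 14: [14]
Insert 22: [22, 14]
Insert 4: [22, 14, 4]
Insert 13: [22, 14, 4, 13]

Final heap: [22, 14, 4, 13]


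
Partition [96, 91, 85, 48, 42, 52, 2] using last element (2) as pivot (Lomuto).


Pivot: 2
Place pivot at 0: [2, 91, 85, 48, 42, 52, 96]

Partitioned: [2, 91, 85, 48, 42, 52, 96]


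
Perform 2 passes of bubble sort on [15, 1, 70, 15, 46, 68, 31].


Initial: [15, 1, 70, 15, 46, 68, 31]
Pass 1: [1, 15, 15, 46, 68, 31, 70] (5 swaps)
Pass 2: [1, 15, 15, 46, 31, 68, 70] (1 swaps)

After 2 passes: [1, 15, 15, 46, 31, 68, 70]


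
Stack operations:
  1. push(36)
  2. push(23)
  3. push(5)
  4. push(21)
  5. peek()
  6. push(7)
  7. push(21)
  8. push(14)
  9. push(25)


push(36) -> [36]
push(23) -> [36, 23]
push(5) -> [36, 23, 5]
push(21) -> [36, 23, 5, 21]
peek()->21
push(7) -> [36, 23, 5, 21, 7]
push(21) -> [36, 23, 5, 21, 7, 21]
push(14) -> [36, 23, 5, 21, 7, 21, 14]
push(25) -> [36, 23, 5, 21, 7, 21, 14, 25]

Final stack: [36, 23, 5, 21, 7, 21, 14, 25]


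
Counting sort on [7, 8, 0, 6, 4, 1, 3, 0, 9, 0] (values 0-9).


Input: [7, 8, 0, 6, 4, 1, 3, 0, 9, 0]
Counts: [3, 1, 0, 1, 1, 0, 1, 1, 1, 1]

Sorted: [0, 0, 0, 1, 3, 4, 6, 7, 8, 9]


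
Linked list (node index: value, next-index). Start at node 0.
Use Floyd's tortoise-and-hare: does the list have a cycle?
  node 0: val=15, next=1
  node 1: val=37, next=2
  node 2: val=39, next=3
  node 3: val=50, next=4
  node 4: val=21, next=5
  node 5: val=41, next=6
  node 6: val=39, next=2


Floyd's tortoise (slow, +1) and hare (fast, +2):
  init: slow=0, fast=0
  step 1: slow=1, fast=2
  step 2: slow=2, fast=4
  step 3: slow=3, fast=6
  step 4: slow=4, fast=3
  step 5: slow=5, fast=5
  slow == fast at node 5: cycle detected

Cycle: yes


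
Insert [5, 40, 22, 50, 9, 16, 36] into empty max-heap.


Insert 5: [5]
Insert 40: [40, 5]
Insert 22: [40, 5, 22]
Insert 50: [50, 40, 22, 5]
Insert 9: [50, 40, 22, 5, 9]
Insert 16: [50, 40, 22, 5, 9, 16]
Insert 36: [50, 40, 36, 5, 9, 16, 22]

Final heap: [50, 40, 36, 5, 9, 16, 22]


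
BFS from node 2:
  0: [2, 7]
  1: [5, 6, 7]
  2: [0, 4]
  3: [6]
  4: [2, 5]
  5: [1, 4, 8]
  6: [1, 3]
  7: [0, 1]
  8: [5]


Visit 2, enqueue [0, 4]
Visit 0, enqueue [7]
Visit 4, enqueue [5]
Visit 7, enqueue [1]
Visit 5, enqueue [8]
Visit 1, enqueue [6]
Visit 8, enqueue []
Visit 6, enqueue [3]
Visit 3, enqueue []

BFS order: [2, 0, 4, 7, 5, 1, 8, 6, 3]


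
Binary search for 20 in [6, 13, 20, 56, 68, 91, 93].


Step 1: lo=0, hi=6, mid=3, val=56
Step 2: lo=0, hi=2, mid=1, val=13
Step 3: lo=2, hi=2, mid=2, val=20

Found at index 2


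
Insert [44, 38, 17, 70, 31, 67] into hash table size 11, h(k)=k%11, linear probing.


Insert 44: h=0 -> slot 0
Insert 38: h=5 -> slot 5
Insert 17: h=6 -> slot 6
Insert 70: h=4 -> slot 4
Insert 31: h=9 -> slot 9
Insert 67: h=1 -> slot 1

Table: [44, 67, None, None, 70, 38, 17, None, None, 31, None]


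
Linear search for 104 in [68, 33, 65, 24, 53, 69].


i=0: 68!=104
i=1: 33!=104
i=2: 65!=104
i=3: 24!=104
i=4: 53!=104
i=5: 69!=104

Not found, 6 comps


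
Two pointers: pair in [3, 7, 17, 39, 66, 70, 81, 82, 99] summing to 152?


lo=0(3)+hi=8(99)=102
lo=1(7)+hi=8(99)=106
lo=2(17)+hi=8(99)=116
lo=3(39)+hi=8(99)=138
lo=4(66)+hi=8(99)=165
lo=4(66)+hi=7(82)=148
lo=5(70)+hi=7(82)=152

Yes: 70+82=152


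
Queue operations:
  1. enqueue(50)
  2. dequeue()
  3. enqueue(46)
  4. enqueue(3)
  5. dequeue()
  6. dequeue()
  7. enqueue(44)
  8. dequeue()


enqueue(50) -> [50]
dequeue()->50, []
enqueue(46) -> [46]
enqueue(3) -> [46, 3]
dequeue()->46, [3]
dequeue()->3, []
enqueue(44) -> [44]
dequeue()->44, []

Final queue: []


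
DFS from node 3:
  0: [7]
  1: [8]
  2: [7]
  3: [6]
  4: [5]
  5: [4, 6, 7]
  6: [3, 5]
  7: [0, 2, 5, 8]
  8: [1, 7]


Visit 3, push [6]
Visit 6, push [5]
Visit 5, push [7, 4]
Visit 4, push []
Visit 7, push [8, 2, 0]
Visit 0, push []
Visit 2, push []
Visit 8, push [1]
Visit 1, push []

DFS order: [3, 6, 5, 4, 7, 0, 2, 8, 1]


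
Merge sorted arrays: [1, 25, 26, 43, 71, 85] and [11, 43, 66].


Take 1 from A
Take 11 from B
Take 25 from A
Take 26 from A
Take 43 from A
Take 43 from B
Take 66 from B

Merged: [1, 11, 25, 26, 43, 43, 66, 71, 85]


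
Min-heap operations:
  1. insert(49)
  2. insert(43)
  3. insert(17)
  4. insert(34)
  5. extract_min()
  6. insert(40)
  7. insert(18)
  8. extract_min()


insert(49) -> [49]
insert(43) -> [43, 49]
insert(17) -> [17, 49, 43]
insert(34) -> [17, 34, 43, 49]
extract_min()->17, [34, 49, 43]
insert(40) -> [34, 40, 43, 49]
insert(18) -> [18, 34, 43, 49, 40]
extract_min()->18, [34, 40, 43, 49]

Final heap: [34, 40, 43, 49]


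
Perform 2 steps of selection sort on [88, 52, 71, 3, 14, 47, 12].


Initial: [88, 52, 71, 3, 14, 47, 12]
Step 1: min=3 at 3
  Swap: [3, 52, 71, 88, 14, 47, 12]
Step 2: min=12 at 6
  Swap: [3, 12, 71, 88, 14, 47, 52]

After 2 steps: [3, 12, 71, 88, 14, 47, 52]


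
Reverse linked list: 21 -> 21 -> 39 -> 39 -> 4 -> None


Step 1: curr=21, set curr.next=prev(None) | reversed so far: 21
Step 2: curr=21, set curr.next=prev(21) | reversed so far: 21 -> 21
Step 3: curr=39, set curr.next=prev(21) | reversed so far: 39 -> 21 -> 21
Step 4: curr=39, set curr.next=prev(39) | reversed so far: 39 -> 39 -> 21 -> 21
Step 5: curr=4, set curr.next=prev(39) | reversed so far: 4 -> 39 -> 39 -> 21 -> 21

4 -> 39 -> 39 -> 21 -> 21 -> None


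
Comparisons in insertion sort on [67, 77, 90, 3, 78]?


Algorithm: insertion sort
Input: [67, 77, 90, 3, 78]
Sorted: [3, 67, 77, 78, 90]

7


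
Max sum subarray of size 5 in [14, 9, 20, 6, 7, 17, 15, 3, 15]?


[0:5]: 56
[1:6]: 59
[2:7]: 65
[3:8]: 48
[4:9]: 57

Max: 65 at [2:7]


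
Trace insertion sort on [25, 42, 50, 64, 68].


Initial: [25, 42, 50, 64, 68]
Insert 42: [25, 42, 50, 64, 68]
Insert 50: [25, 42, 50, 64, 68]
Insert 64: [25, 42, 50, 64, 68]
Insert 68: [25, 42, 50, 64, 68]

Sorted: [25, 42, 50, 64, 68]


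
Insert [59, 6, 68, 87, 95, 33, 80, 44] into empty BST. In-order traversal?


Insert 59: root
Insert 6: L from 59
Insert 68: R from 59
Insert 87: R from 59 -> R from 68
Insert 95: R from 59 -> R from 68 -> R from 87
Insert 33: L from 59 -> R from 6
Insert 80: R from 59 -> R from 68 -> L from 87
Insert 44: L from 59 -> R from 6 -> R from 33

In-order: [6, 33, 44, 59, 68, 80, 87, 95]


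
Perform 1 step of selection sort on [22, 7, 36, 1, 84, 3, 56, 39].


Initial: [22, 7, 36, 1, 84, 3, 56, 39]
Step 1: min=1 at 3
  Swap: [1, 7, 36, 22, 84, 3, 56, 39]

After 1 step: [1, 7, 36, 22, 84, 3, 56, 39]


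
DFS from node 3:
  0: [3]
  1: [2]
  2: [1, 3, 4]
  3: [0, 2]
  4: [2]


Visit 3, push [2, 0]
Visit 0, push []
Visit 2, push [4, 1]
Visit 1, push []
Visit 4, push []

DFS order: [3, 0, 2, 1, 4]


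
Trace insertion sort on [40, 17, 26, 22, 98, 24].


Initial: [40, 17, 26, 22, 98, 24]
Insert 17: [17, 40, 26, 22, 98, 24]
Insert 26: [17, 26, 40, 22, 98, 24]
Insert 22: [17, 22, 26, 40, 98, 24]
Insert 98: [17, 22, 26, 40, 98, 24]
Insert 24: [17, 22, 24, 26, 40, 98]

Sorted: [17, 22, 24, 26, 40, 98]


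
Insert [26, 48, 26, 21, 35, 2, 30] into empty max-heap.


Insert 26: [26]
Insert 48: [48, 26]
Insert 26: [48, 26, 26]
Insert 21: [48, 26, 26, 21]
Insert 35: [48, 35, 26, 21, 26]
Insert 2: [48, 35, 26, 21, 26, 2]
Insert 30: [48, 35, 30, 21, 26, 2, 26]

Final heap: [48, 35, 30, 21, 26, 2, 26]


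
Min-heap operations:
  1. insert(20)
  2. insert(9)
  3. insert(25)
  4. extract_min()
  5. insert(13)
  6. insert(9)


insert(20) -> [20]
insert(9) -> [9, 20]
insert(25) -> [9, 20, 25]
extract_min()->9, [20, 25]
insert(13) -> [13, 25, 20]
insert(9) -> [9, 13, 20, 25]

Final heap: [9, 13, 20, 25]


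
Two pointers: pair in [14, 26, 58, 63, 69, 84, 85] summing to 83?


lo=0(14)+hi=6(85)=99
lo=0(14)+hi=5(84)=98
lo=0(14)+hi=4(69)=83

Yes: 14+69=83


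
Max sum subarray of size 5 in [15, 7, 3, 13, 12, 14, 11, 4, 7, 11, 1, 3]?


[0:5]: 50
[1:6]: 49
[2:7]: 53
[3:8]: 54
[4:9]: 48
[5:10]: 47
[6:11]: 34
[7:12]: 26

Max: 54 at [3:8]


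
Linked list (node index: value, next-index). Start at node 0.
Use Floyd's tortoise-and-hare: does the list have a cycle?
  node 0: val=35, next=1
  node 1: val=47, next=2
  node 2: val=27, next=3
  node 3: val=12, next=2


Floyd's tortoise (slow, +1) and hare (fast, +2):
  init: slow=0, fast=0
  step 1: slow=1, fast=2
  step 2: slow=2, fast=2
  slow == fast at node 2: cycle detected

Cycle: yes


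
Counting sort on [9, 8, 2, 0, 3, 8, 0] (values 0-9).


Input: [9, 8, 2, 0, 3, 8, 0]
Counts: [2, 0, 1, 1, 0, 0, 0, 0, 2, 1]

Sorted: [0, 0, 2, 3, 8, 8, 9]


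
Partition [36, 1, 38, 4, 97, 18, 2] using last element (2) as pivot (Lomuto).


Pivot: 2
  1 <= 2: swap -> [1, 36, 38, 4, 97, 18, 2]
Place pivot at 1: [1, 2, 38, 4, 97, 18, 36]

Partitioned: [1, 2, 38, 4, 97, 18, 36]


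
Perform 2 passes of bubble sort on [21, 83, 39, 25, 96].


Initial: [21, 83, 39, 25, 96]
Pass 1: [21, 39, 25, 83, 96] (2 swaps)
Pass 2: [21, 25, 39, 83, 96] (1 swaps)

After 2 passes: [21, 25, 39, 83, 96]


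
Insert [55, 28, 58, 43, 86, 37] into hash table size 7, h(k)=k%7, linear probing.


Insert 55: h=6 -> slot 6
Insert 28: h=0 -> slot 0
Insert 58: h=2 -> slot 2
Insert 43: h=1 -> slot 1
Insert 86: h=2, 1 probes -> slot 3
Insert 37: h=2, 2 probes -> slot 4

Table: [28, 43, 58, 86, 37, None, 55]


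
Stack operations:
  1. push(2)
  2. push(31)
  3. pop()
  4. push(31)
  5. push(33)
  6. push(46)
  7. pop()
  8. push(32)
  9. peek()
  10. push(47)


push(2) -> [2]
push(31) -> [2, 31]
pop()->31, [2]
push(31) -> [2, 31]
push(33) -> [2, 31, 33]
push(46) -> [2, 31, 33, 46]
pop()->46, [2, 31, 33]
push(32) -> [2, 31, 33, 32]
peek()->32
push(47) -> [2, 31, 33, 32, 47]

Final stack: [2, 31, 33, 32, 47]


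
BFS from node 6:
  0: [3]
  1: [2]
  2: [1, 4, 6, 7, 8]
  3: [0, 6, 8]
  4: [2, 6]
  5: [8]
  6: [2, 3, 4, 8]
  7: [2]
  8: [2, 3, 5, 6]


Visit 6, enqueue [2, 3, 4, 8]
Visit 2, enqueue [1, 7]
Visit 3, enqueue [0]
Visit 4, enqueue []
Visit 8, enqueue [5]
Visit 1, enqueue []
Visit 7, enqueue []
Visit 0, enqueue []
Visit 5, enqueue []

BFS order: [6, 2, 3, 4, 8, 1, 7, 0, 5]


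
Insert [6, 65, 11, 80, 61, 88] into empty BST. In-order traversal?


Insert 6: root
Insert 65: R from 6
Insert 11: R from 6 -> L from 65
Insert 80: R from 6 -> R from 65
Insert 61: R from 6 -> L from 65 -> R from 11
Insert 88: R from 6 -> R from 65 -> R from 80

In-order: [6, 11, 61, 65, 80, 88]


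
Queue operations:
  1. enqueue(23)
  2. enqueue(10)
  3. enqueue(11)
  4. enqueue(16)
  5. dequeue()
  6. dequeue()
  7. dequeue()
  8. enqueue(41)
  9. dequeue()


enqueue(23) -> [23]
enqueue(10) -> [23, 10]
enqueue(11) -> [23, 10, 11]
enqueue(16) -> [23, 10, 11, 16]
dequeue()->23, [10, 11, 16]
dequeue()->10, [11, 16]
dequeue()->11, [16]
enqueue(41) -> [16, 41]
dequeue()->16, [41]

Final queue: [41]


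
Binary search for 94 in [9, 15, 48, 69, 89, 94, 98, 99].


Step 1: lo=0, hi=7, mid=3, val=69
Step 2: lo=4, hi=7, mid=5, val=94

Found at index 5


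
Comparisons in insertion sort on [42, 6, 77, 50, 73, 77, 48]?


Algorithm: insertion sort
Input: [42, 6, 77, 50, 73, 77, 48]
Sorted: [6, 42, 48, 50, 73, 77, 77]

12


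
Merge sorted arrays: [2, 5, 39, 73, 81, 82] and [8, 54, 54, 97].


Take 2 from A
Take 5 from A
Take 8 from B
Take 39 from A
Take 54 from B
Take 54 from B
Take 73 from A
Take 81 from A
Take 82 from A

Merged: [2, 5, 8, 39, 54, 54, 73, 81, 82, 97]


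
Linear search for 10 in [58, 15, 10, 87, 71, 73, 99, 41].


i=0: 58!=10
i=1: 15!=10
i=2: 10==10 found!

Found at 2, 3 comps


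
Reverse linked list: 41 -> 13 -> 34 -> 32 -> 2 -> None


Step 1: curr=41, set curr.next=prev(None) | reversed so far: 41
Step 2: curr=13, set curr.next=prev(41) | reversed so far: 13 -> 41
Step 3: curr=34, set curr.next=prev(13) | reversed so far: 34 -> 13 -> 41
Step 4: curr=32, set curr.next=prev(34) | reversed so far: 32 -> 34 -> 13 -> 41
Step 5: curr=2, set curr.next=prev(32) | reversed so far: 2 -> 32 -> 34 -> 13 -> 41

2 -> 32 -> 34 -> 13 -> 41 -> None


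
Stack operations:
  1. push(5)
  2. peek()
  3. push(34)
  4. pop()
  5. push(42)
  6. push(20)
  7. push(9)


push(5) -> [5]
peek()->5
push(34) -> [5, 34]
pop()->34, [5]
push(42) -> [5, 42]
push(20) -> [5, 42, 20]
push(9) -> [5, 42, 20, 9]

Final stack: [5, 42, 20, 9]


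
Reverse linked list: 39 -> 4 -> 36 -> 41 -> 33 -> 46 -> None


Step 1: curr=39, set curr.next=prev(None) | reversed so far: 39
Step 2: curr=4, set curr.next=prev(39) | reversed so far: 4 -> 39
Step 3: curr=36, set curr.next=prev(4) | reversed so far: 36 -> 4 -> 39
Step 4: curr=41, set curr.next=prev(36) | reversed so far: 41 -> 36 -> 4 -> 39
Step 5: curr=33, set curr.next=prev(41) | reversed so far: 33 -> 41 -> 36 -> 4 -> 39
Step 6: curr=46, set curr.next=prev(33) | reversed so far: 46 -> 33 -> 41 -> 36 -> 4 -> 39

46 -> 33 -> 41 -> 36 -> 4 -> 39 -> None


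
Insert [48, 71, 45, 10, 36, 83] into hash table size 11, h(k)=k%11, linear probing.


Insert 48: h=4 -> slot 4
Insert 71: h=5 -> slot 5
Insert 45: h=1 -> slot 1
Insert 10: h=10 -> slot 10
Insert 36: h=3 -> slot 3
Insert 83: h=6 -> slot 6

Table: [None, 45, None, 36, 48, 71, 83, None, None, None, 10]


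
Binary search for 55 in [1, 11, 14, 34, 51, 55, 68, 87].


Step 1: lo=0, hi=7, mid=3, val=34
Step 2: lo=4, hi=7, mid=5, val=55

Found at index 5


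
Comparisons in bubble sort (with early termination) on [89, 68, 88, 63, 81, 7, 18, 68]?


Algorithm: bubble sort (with early termination)
Input: [89, 68, 88, 63, 81, 7, 18, 68]
Sorted: [7, 18, 63, 68, 68, 81, 88, 89]

27


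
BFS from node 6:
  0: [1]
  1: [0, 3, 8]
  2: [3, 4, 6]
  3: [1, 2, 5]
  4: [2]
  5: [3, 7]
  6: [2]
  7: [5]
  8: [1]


Visit 6, enqueue [2]
Visit 2, enqueue [3, 4]
Visit 3, enqueue [1, 5]
Visit 4, enqueue []
Visit 1, enqueue [0, 8]
Visit 5, enqueue [7]
Visit 0, enqueue []
Visit 8, enqueue []
Visit 7, enqueue []

BFS order: [6, 2, 3, 4, 1, 5, 0, 8, 7]


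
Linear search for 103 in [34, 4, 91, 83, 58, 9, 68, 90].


i=0: 34!=103
i=1: 4!=103
i=2: 91!=103
i=3: 83!=103
i=4: 58!=103
i=5: 9!=103
i=6: 68!=103
i=7: 90!=103

Not found, 8 comps


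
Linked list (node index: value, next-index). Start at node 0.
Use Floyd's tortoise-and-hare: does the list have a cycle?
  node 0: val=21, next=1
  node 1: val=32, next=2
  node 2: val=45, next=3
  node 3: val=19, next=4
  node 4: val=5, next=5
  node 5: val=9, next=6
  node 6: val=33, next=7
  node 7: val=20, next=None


Floyd's tortoise (slow, +1) and hare (fast, +2):
  init: slow=0, fast=0
  step 1: slow=1, fast=2
  step 2: slow=2, fast=4
  step 3: slow=3, fast=6
  step 4: fast 6->7->None, no cycle

Cycle: no


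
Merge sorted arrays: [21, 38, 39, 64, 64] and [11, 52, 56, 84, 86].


Take 11 from B
Take 21 from A
Take 38 from A
Take 39 from A
Take 52 from B
Take 56 from B
Take 64 from A
Take 64 from A

Merged: [11, 21, 38, 39, 52, 56, 64, 64, 84, 86]


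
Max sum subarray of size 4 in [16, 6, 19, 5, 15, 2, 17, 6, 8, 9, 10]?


[0:4]: 46
[1:5]: 45
[2:6]: 41
[3:7]: 39
[4:8]: 40
[5:9]: 33
[6:10]: 40
[7:11]: 33

Max: 46 at [0:4]


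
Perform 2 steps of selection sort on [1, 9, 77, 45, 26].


Initial: [1, 9, 77, 45, 26]
Step 1: min=1 at 0
  Swap: [1, 9, 77, 45, 26]
Step 2: min=9 at 1
  Swap: [1, 9, 77, 45, 26]

After 2 steps: [1, 9, 77, 45, 26]


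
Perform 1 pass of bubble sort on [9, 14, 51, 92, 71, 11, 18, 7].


Initial: [9, 14, 51, 92, 71, 11, 18, 7]
Pass 1: [9, 14, 51, 71, 11, 18, 7, 92] (4 swaps)

After 1 pass: [9, 14, 51, 71, 11, 18, 7, 92]


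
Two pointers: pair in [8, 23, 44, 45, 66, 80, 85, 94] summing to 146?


lo=0(8)+hi=7(94)=102
lo=1(23)+hi=7(94)=117
lo=2(44)+hi=7(94)=138
lo=3(45)+hi=7(94)=139
lo=4(66)+hi=7(94)=160
lo=4(66)+hi=6(85)=151
lo=4(66)+hi=5(80)=146

Yes: 66+80=146


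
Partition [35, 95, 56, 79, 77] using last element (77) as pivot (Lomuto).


Pivot: 77
  35 <= 77: advance i (no swap)
  56 <= 77: swap -> [35, 56, 95, 79, 77]
Place pivot at 2: [35, 56, 77, 79, 95]

Partitioned: [35, 56, 77, 79, 95]


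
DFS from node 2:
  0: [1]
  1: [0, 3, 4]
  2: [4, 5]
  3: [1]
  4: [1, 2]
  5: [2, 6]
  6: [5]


Visit 2, push [5, 4]
Visit 4, push [1]
Visit 1, push [3, 0]
Visit 0, push []
Visit 3, push []
Visit 5, push [6]
Visit 6, push []

DFS order: [2, 4, 1, 0, 3, 5, 6]


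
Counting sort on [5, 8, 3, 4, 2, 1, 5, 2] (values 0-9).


Input: [5, 8, 3, 4, 2, 1, 5, 2]
Counts: [0, 1, 2, 1, 1, 2, 0, 0, 1, 0]

Sorted: [1, 2, 2, 3, 4, 5, 5, 8]


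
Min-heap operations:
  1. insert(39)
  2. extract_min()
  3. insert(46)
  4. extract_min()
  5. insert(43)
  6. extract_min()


insert(39) -> [39]
extract_min()->39, []
insert(46) -> [46]
extract_min()->46, []
insert(43) -> [43]
extract_min()->43, []

Final heap: []
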